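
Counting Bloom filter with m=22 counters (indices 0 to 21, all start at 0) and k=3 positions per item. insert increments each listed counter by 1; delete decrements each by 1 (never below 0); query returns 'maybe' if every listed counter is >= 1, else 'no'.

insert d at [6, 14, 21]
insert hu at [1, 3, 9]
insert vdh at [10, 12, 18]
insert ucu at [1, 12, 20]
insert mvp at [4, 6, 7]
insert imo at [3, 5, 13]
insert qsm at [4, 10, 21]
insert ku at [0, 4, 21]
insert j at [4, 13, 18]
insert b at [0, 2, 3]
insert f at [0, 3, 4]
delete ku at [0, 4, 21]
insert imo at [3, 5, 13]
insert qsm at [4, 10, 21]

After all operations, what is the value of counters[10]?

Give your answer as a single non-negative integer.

Answer: 3

Derivation:
Step 1: insert d at [6, 14, 21] -> counters=[0,0,0,0,0,0,1,0,0,0,0,0,0,0,1,0,0,0,0,0,0,1]
Step 2: insert hu at [1, 3, 9] -> counters=[0,1,0,1,0,0,1,0,0,1,0,0,0,0,1,0,0,0,0,0,0,1]
Step 3: insert vdh at [10, 12, 18] -> counters=[0,1,0,1,0,0,1,0,0,1,1,0,1,0,1,0,0,0,1,0,0,1]
Step 4: insert ucu at [1, 12, 20] -> counters=[0,2,0,1,0,0,1,0,0,1,1,0,2,0,1,0,0,0,1,0,1,1]
Step 5: insert mvp at [4, 6, 7] -> counters=[0,2,0,1,1,0,2,1,0,1,1,0,2,0,1,0,0,0,1,0,1,1]
Step 6: insert imo at [3, 5, 13] -> counters=[0,2,0,2,1,1,2,1,0,1,1,0,2,1,1,0,0,0,1,0,1,1]
Step 7: insert qsm at [4, 10, 21] -> counters=[0,2,0,2,2,1,2,1,0,1,2,0,2,1,1,0,0,0,1,0,1,2]
Step 8: insert ku at [0, 4, 21] -> counters=[1,2,0,2,3,1,2,1,0,1,2,0,2,1,1,0,0,0,1,0,1,3]
Step 9: insert j at [4, 13, 18] -> counters=[1,2,0,2,4,1,2,1,0,1,2,0,2,2,1,0,0,0,2,0,1,3]
Step 10: insert b at [0, 2, 3] -> counters=[2,2,1,3,4,1,2,1,0,1,2,0,2,2,1,0,0,0,2,0,1,3]
Step 11: insert f at [0, 3, 4] -> counters=[3,2,1,4,5,1,2,1,0,1,2,0,2,2,1,0,0,0,2,0,1,3]
Step 12: delete ku at [0, 4, 21] -> counters=[2,2,1,4,4,1,2,1,0,1,2,0,2,2,1,0,0,0,2,0,1,2]
Step 13: insert imo at [3, 5, 13] -> counters=[2,2,1,5,4,2,2,1,0,1,2,0,2,3,1,0,0,0,2,0,1,2]
Step 14: insert qsm at [4, 10, 21] -> counters=[2,2,1,5,5,2,2,1,0,1,3,0,2,3,1,0,0,0,2,0,1,3]
Final counters=[2,2,1,5,5,2,2,1,0,1,3,0,2,3,1,0,0,0,2,0,1,3] -> counters[10]=3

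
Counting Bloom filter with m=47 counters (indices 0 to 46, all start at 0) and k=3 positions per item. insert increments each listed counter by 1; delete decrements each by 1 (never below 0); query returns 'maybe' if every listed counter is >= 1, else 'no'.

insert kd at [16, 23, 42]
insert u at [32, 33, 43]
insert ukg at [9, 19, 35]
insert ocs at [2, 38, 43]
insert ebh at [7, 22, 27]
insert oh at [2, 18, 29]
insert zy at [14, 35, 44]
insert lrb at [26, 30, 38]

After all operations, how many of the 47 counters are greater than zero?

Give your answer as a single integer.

Answer: 20

Derivation:
Step 1: insert kd at [16, 23, 42] -> counters=[0,0,0,0,0,0,0,0,0,0,0,0,0,0,0,0,1,0,0,0,0,0,0,1,0,0,0,0,0,0,0,0,0,0,0,0,0,0,0,0,0,0,1,0,0,0,0]
Step 2: insert u at [32, 33, 43] -> counters=[0,0,0,0,0,0,0,0,0,0,0,0,0,0,0,0,1,0,0,0,0,0,0,1,0,0,0,0,0,0,0,0,1,1,0,0,0,0,0,0,0,0,1,1,0,0,0]
Step 3: insert ukg at [9, 19, 35] -> counters=[0,0,0,0,0,0,0,0,0,1,0,0,0,0,0,0,1,0,0,1,0,0,0,1,0,0,0,0,0,0,0,0,1,1,0,1,0,0,0,0,0,0,1,1,0,0,0]
Step 4: insert ocs at [2, 38, 43] -> counters=[0,0,1,0,0,0,0,0,0,1,0,0,0,0,0,0,1,0,0,1,0,0,0,1,0,0,0,0,0,0,0,0,1,1,0,1,0,0,1,0,0,0,1,2,0,0,0]
Step 5: insert ebh at [7, 22, 27] -> counters=[0,0,1,0,0,0,0,1,0,1,0,0,0,0,0,0,1,0,0,1,0,0,1,1,0,0,0,1,0,0,0,0,1,1,0,1,0,0,1,0,0,0,1,2,0,0,0]
Step 6: insert oh at [2, 18, 29] -> counters=[0,0,2,0,0,0,0,1,0,1,0,0,0,0,0,0,1,0,1,1,0,0,1,1,0,0,0,1,0,1,0,0,1,1,0,1,0,0,1,0,0,0,1,2,0,0,0]
Step 7: insert zy at [14, 35, 44] -> counters=[0,0,2,0,0,0,0,1,0,1,0,0,0,0,1,0,1,0,1,1,0,0,1,1,0,0,0,1,0,1,0,0,1,1,0,2,0,0,1,0,0,0,1,2,1,0,0]
Step 8: insert lrb at [26, 30, 38] -> counters=[0,0,2,0,0,0,0,1,0,1,0,0,0,0,1,0,1,0,1,1,0,0,1,1,0,0,1,1,0,1,1,0,1,1,0,2,0,0,2,0,0,0,1,2,1,0,0]
Final counters=[0,0,2,0,0,0,0,1,0,1,0,0,0,0,1,0,1,0,1,1,0,0,1,1,0,0,1,1,0,1,1,0,1,1,0,2,0,0,2,0,0,0,1,2,1,0,0] -> 20 nonzero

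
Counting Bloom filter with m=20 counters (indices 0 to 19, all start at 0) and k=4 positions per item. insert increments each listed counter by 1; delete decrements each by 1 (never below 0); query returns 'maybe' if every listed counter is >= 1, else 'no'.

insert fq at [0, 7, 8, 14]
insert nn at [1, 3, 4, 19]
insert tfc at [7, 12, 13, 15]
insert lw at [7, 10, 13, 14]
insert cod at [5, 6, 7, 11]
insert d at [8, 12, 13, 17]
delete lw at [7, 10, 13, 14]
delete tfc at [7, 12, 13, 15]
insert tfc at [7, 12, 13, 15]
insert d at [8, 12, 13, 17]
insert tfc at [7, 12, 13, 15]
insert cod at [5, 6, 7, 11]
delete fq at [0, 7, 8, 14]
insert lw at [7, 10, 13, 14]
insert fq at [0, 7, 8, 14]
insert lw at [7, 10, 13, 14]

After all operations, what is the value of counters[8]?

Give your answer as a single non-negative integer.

Step 1: insert fq at [0, 7, 8, 14] -> counters=[1,0,0,0,0,0,0,1,1,0,0,0,0,0,1,0,0,0,0,0]
Step 2: insert nn at [1, 3, 4, 19] -> counters=[1,1,0,1,1,0,0,1,1,0,0,0,0,0,1,0,0,0,0,1]
Step 3: insert tfc at [7, 12, 13, 15] -> counters=[1,1,0,1,1,0,0,2,1,0,0,0,1,1,1,1,0,0,0,1]
Step 4: insert lw at [7, 10, 13, 14] -> counters=[1,1,0,1,1,0,0,3,1,0,1,0,1,2,2,1,0,0,0,1]
Step 5: insert cod at [5, 6, 7, 11] -> counters=[1,1,0,1,1,1,1,4,1,0,1,1,1,2,2,1,0,0,0,1]
Step 6: insert d at [8, 12, 13, 17] -> counters=[1,1,0,1,1,1,1,4,2,0,1,1,2,3,2,1,0,1,0,1]
Step 7: delete lw at [7, 10, 13, 14] -> counters=[1,1,0,1,1,1,1,3,2,0,0,1,2,2,1,1,0,1,0,1]
Step 8: delete tfc at [7, 12, 13, 15] -> counters=[1,1,0,1,1,1,1,2,2,0,0,1,1,1,1,0,0,1,0,1]
Step 9: insert tfc at [7, 12, 13, 15] -> counters=[1,1,0,1,1,1,1,3,2,0,0,1,2,2,1,1,0,1,0,1]
Step 10: insert d at [8, 12, 13, 17] -> counters=[1,1,0,1,1,1,1,3,3,0,0,1,3,3,1,1,0,2,0,1]
Step 11: insert tfc at [7, 12, 13, 15] -> counters=[1,1,0,1,1,1,1,4,3,0,0,1,4,4,1,2,0,2,0,1]
Step 12: insert cod at [5, 6, 7, 11] -> counters=[1,1,0,1,1,2,2,5,3,0,0,2,4,4,1,2,0,2,0,1]
Step 13: delete fq at [0, 7, 8, 14] -> counters=[0,1,0,1,1,2,2,4,2,0,0,2,4,4,0,2,0,2,0,1]
Step 14: insert lw at [7, 10, 13, 14] -> counters=[0,1,0,1,1,2,2,5,2,0,1,2,4,5,1,2,0,2,0,1]
Step 15: insert fq at [0, 7, 8, 14] -> counters=[1,1,0,1,1,2,2,6,3,0,1,2,4,5,2,2,0,2,0,1]
Step 16: insert lw at [7, 10, 13, 14] -> counters=[1,1,0,1,1,2,2,7,3,0,2,2,4,6,3,2,0,2,0,1]
Final counters=[1,1,0,1,1,2,2,7,3,0,2,2,4,6,3,2,0,2,0,1] -> counters[8]=3

Answer: 3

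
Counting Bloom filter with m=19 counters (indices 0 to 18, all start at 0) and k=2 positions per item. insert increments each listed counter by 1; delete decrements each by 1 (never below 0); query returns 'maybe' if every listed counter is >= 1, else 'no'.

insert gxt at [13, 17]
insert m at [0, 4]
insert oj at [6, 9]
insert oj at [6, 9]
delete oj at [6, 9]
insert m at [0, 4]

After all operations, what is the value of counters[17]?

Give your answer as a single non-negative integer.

Step 1: insert gxt at [13, 17] -> counters=[0,0,0,0,0,0,0,0,0,0,0,0,0,1,0,0,0,1,0]
Step 2: insert m at [0, 4] -> counters=[1,0,0,0,1,0,0,0,0,0,0,0,0,1,0,0,0,1,0]
Step 3: insert oj at [6, 9] -> counters=[1,0,0,0,1,0,1,0,0,1,0,0,0,1,0,0,0,1,0]
Step 4: insert oj at [6, 9] -> counters=[1,0,0,0,1,0,2,0,0,2,0,0,0,1,0,0,0,1,0]
Step 5: delete oj at [6, 9] -> counters=[1,0,0,0,1,0,1,0,0,1,0,0,0,1,0,0,0,1,0]
Step 6: insert m at [0, 4] -> counters=[2,0,0,0,2,0,1,0,0,1,0,0,0,1,0,0,0,1,0]
Final counters=[2,0,0,0,2,0,1,0,0,1,0,0,0,1,0,0,0,1,0] -> counters[17]=1

Answer: 1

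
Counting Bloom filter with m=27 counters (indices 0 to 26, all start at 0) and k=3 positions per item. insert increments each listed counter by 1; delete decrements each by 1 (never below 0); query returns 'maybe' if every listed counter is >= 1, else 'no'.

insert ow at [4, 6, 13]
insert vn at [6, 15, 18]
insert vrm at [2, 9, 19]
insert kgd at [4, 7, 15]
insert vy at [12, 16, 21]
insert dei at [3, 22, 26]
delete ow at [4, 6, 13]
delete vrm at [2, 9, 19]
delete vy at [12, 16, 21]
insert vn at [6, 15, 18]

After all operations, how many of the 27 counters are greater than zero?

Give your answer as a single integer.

Step 1: insert ow at [4, 6, 13] -> counters=[0,0,0,0,1,0,1,0,0,0,0,0,0,1,0,0,0,0,0,0,0,0,0,0,0,0,0]
Step 2: insert vn at [6, 15, 18] -> counters=[0,0,0,0,1,0,2,0,0,0,0,0,0,1,0,1,0,0,1,0,0,0,0,0,0,0,0]
Step 3: insert vrm at [2, 9, 19] -> counters=[0,0,1,0,1,0,2,0,0,1,0,0,0,1,0,1,0,0,1,1,0,0,0,0,0,0,0]
Step 4: insert kgd at [4, 7, 15] -> counters=[0,0,1,0,2,0,2,1,0,1,0,0,0,1,0,2,0,0,1,1,0,0,0,0,0,0,0]
Step 5: insert vy at [12, 16, 21] -> counters=[0,0,1,0,2,0,2,1,0,1,0,0,1,1,0,2,1,0,1,1,0,1,0,0,0,0,0]
Step 6: insert dei at [3, 22, 26] -> counters=[0,0,1,1,2,0,2,1,0,1,0,0,1,1,0,2,1,0,1,1,0,1,1,0,0,0,1]
Step 7: delete ow at [4, 6, 13] -> counters=[0,0,1,1,1,0,1,1,0,1,0,0,1,0,0,2,1,0,1,1,0,1,1,0,0,0,1]
Step 8: delete vrm at [2, 9, 19] -> counters=[0,0,0,1,1,0,1,1,0,0,0,0,1,0,0,2,1,0,1,0,0,1,1,0,0,0,1]
Step 9: delete vy at [12, 16, 21] -> counters=[0,0,0,1,1,0,1,1,0,0,0,0,0,0,0,2,0,0,1,0,0,0,1,0,0,0,1]
Step 10: insert vn at [6, 15, 18] -> counters=[0,0,0,1,1,0,2,1,0,0,0,0,0,0,0,3,0,0,2,0,0,0,1,0,0,0,1]
Final counters=[0,0,0,1,1,0,2,1,0,0,0,0,0,0,0,3,0,0,2,0,0,0,1,0,0,0,1] -> 8 nonzero

Answer: 8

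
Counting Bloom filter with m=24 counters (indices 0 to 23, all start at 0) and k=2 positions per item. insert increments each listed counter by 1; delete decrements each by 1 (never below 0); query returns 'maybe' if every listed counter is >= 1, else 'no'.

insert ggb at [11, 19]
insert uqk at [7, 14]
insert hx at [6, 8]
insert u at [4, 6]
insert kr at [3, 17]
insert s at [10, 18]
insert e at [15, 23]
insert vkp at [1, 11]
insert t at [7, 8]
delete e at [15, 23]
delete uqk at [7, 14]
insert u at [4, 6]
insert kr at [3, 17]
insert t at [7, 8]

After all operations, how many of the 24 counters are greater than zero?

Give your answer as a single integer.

Answer: 11

Derivation:
Step 1: insert ggb at [11, 19] -> counters=[0,0,0,0,0,0,0,0,0,0,0,1,0,0,0,0,0,0,0,1,0,0,0,0]
Step 2: insert uqk at [7, 14] -> counters=[0,0,0,0,0,0,0,1,0,0,0,1,0,0,1,0,0,0,0,1,0,0,0,0]
Step 3: insert hx at [6, 8] -> counters=[0,0,0,0,0,0,1,1,1,0,0,1,0,0,1,0,0,0,0,1,0,0,0,0]
Step 4: insert u at [4, 6] -> counters=[0,0,0,0,1,0,2,1,1,0,0,1,0,0,1,0,0,0,0,1,0,0,0,0]
Step 5: insert kr at [3, 17] -> counters=[0,0,0,1,1,0,2,1,1,0,0,1,0,0,1,0,0,1,0,1,0,0,0,0]
Step 6: insert s at [10, 18] -> counters=[0,0,0,1,1,0,2,1,1,0,1,1,0,0,1,0,0,1,1,1,0,0,0,0]
Step 7: insert e at [15, 23] -> counters=[0,0,0,1,1,0,2,1,1,0,1,1,0,0,1,1,0,1,1,1,0,0,0,1]
Step 8: insert vkp at [1, 11] -> counters=[0,1,0,1,1,0,2,1,1,0,1,2,0,0,1,1,0,1,1,1,0,0,0,1]
Step 9: insert t at [7, 8] -> counters=[0,1,0,1,1,0,2,2,2,0,1,2,0,0,1,1,0,1,1,1,0,0,0,1]
Step 10: delete e at [15, 23] -> counters=[0,1,0,1,1,0,2,2,2,0,1,2,0,0,1,0,0,1,1,1,0,0,0,0]
Step 11: delete uqk at [7, 14] -> counters=[0,1,0,1,1,0,2,1,2,0,1,2,0,0,0,0,0,1,1,1,0,0,0,0]
Step 12: insert u at [4, 6] -> counters=[0,1,0,1,2,0,3,1,2,0,1,2,0,0,0,0,0,1,1,1,0,0,0,0]
Step 13: insert kr at [3, 17] -> counters=[0,1,0,2,2,0,3,1,2,0,1,2,0,0,0,0,0,2,1,1,0,0,0,0]
Step 14: insert t at [7, 8] -> counters=[0,1,0,2,2,0,3,2,3,0,1,2,0,0,0,0,0,2,1,1,0,0,0,0]
Final counters=[0,1,0,2,2,0,3,2,3,0,1,2,0,0,0,0,0,2,1,1,0,0,0,0] -> 11 nonzero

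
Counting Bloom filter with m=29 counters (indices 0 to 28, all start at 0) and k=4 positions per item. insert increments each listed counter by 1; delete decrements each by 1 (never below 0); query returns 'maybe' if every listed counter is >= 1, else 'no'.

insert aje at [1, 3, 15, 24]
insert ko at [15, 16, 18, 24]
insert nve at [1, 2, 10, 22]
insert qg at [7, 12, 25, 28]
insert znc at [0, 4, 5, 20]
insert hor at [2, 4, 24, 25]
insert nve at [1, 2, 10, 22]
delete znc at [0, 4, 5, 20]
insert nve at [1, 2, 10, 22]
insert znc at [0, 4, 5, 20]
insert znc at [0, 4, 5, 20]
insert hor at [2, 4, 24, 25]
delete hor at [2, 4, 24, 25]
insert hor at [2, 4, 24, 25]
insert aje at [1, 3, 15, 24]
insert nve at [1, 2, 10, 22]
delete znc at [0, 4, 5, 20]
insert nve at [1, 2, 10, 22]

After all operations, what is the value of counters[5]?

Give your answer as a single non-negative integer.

Answer: 1

Derivation:
Step 1: insert aje at [1, 3, 15, 24] -> counters=[0,1,0,1,0,0,0,0,0,0,0,0,0,0,0,1,0,0,0,0,0,0,0,0,1,0,0,0,0]
Step 2: insert ko at [15, 16, 18, 24] -> counters=[0,1,0,1,0,0,0,0,0,0,0,0,0,0,0,2,1,0,1,0,0,0,0,0,2,0,0,0,0]
Step 3: insert nve at [1, 2, 10, 22] -> counters=[0,2,1,1,0,0,0,0,0,0,1,0,0,0,0,2,1,0,1,0,0,0,1,0,2,0,0,0,0]
Step 4: insert qg at [7, 12, 25, 28] -> counters=[0,2,1,1,0,0,0,1,0,0,1,0,1,0,0,2,1,0,1,0,0,0,1,0,2,1,0,0,1]
Step 5: insert znc at [0, 4, 5, 20] -> counters=[1,2,1,1,1,1,0,1,0,0,1,0,1,0,0,2,1,0,1,0,1,0,1,0,2,1,0,0,1]
Step 6: insert hor at [2, 4, 24, 25] -> counters=[1,2,2,1,2,1,0,1,0,0,1,0,1,0,0,2,1,0,1,0,1,0,1,0,3,2,0,0,1]
Step 7: insert nve at [1, 2, 10, 22] -> counters=[1,3,3,1,2,1,0,1,0,0,2,0,1,0,0,2,1,0,1,0,1,0,2,0,3,2,0,0,1]
Step 8: delete znc at [0, 4, 5, 20] -> counters=[0,3,3,1,1,0,0,1,0,0,2,0,1,0,0,2,1,0,1,0,0,0,2,0,3,2,0,0,1]
Step 9: insert nve at [1, 2, 10, 22] -> counters=[0,4,4,1,1,0,0,1,0,0,3,0,1,0,0,2,1,0,1,0,0,0,3,0,3,2,0,0,1]
Step 10: insert znc at [0, 4, 5, 20] -> counters=[1,4,4,1,2,1,0,1,0,0,3,0,1,0,0,2,1,0,1,0,1,0,3,0,3,2,0,0,1]
Step 11: insert znc at [0, 4, 5, 20] -> counters=[2,4,4,1,3,2,0,1,0,0,3,0,1,0,0,2,1,0,1,0,2,0,3,0,3,2,0,0,1]
Step 12: insert hor at [2, 4, 24, 25] -> counters=[2,4,5,1,4,2,0,1,0,0,3,0,1,0,0,2,1,0,1,0,2,0,3,0,4,3,0,0,1]
Step 13: delete hor at [2, 4, 24, 25] -> counters=[2,4,4,1,3,2,0,1,0,0,3,0,1,0,0,2,1,0,1,0,2,0,3,0,3,2,0,0,1]
Step 14: insert hor at [2, 4, 24, 25] -> counters=[2,4,5,1,4,2,0,1,0,0,3,0,1,0,0,2,1,0,1,0,2,0,3,0,4,3,0,0,1]
Step 15: insert aje at [1, 3, 15, 24] -> counters=[2,5,5,2,4,2,0,1,0,0,3,0,1,0,0,3,1,0,1,0,2,0,3,0,5,3,0,0,1]
Step 16: insert nve at [1, 2, 10, 22] -> counters=[2,6,6,2,4,2,0,1,0,0,4,0,1,0,0,3,1,0,1,0,2,0,4,0,5,3,0,0,1]
Step 17: delete znc at [0, 4, 5, 20] -> counters=[1,6,6,2,3,1,0,1,0,0,4,0,1,0,0,3,1,0,1,0,1,0,4,0,5,3,0,0,1]
Step 18: insert nve at [1, 2, 10, 22] -> counters=[1,7,7,2,3,1,0,1,0,0,5,0,1,0,0,3,1,0,1,0,1,0,5,0,5,3,0,0,1]
Final counters=[1,7,7,2,3,1,0,1,0,0,5,0,1,0,0,3,1,0,1,0,1,0,5,0,5,3,0,0,1] -> counters[5]=1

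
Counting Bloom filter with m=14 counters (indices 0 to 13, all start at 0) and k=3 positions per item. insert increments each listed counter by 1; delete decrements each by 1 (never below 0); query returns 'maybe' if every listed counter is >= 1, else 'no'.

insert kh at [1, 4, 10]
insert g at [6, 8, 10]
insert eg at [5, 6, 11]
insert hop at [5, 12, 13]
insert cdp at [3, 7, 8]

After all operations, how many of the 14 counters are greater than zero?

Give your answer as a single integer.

Answer: 11

Derivation:
Step 1: insert kh at [1, 4, 10] -> counters=[0,1,0,0,1,0,0,0,0,0,1,0,0,0]
Step 2: insert g at [6, 8, 10] -> counters=[0,1,0,0,1,0,1,0,1,0,2,0,0,0]
Step 3: insert eg at [5, 6, 11] -> counters=[0,1,0,0,1,1,2,0,1,0,2,1,0,0]
Step 4: insert hop at [5, 12, 13] -> counters=[0,1,0,0,1,2,2,0,1,0,2,1,1,1]
Step 5: insert cdp at [3, 7, 8] -> counters=[0,1,0,1,1,2,2,1,2,0,2,1,1,1]
Final counters=[0,1,0,1,1,2,2,1,2,0,2,1,1,1] -> 11 nonzero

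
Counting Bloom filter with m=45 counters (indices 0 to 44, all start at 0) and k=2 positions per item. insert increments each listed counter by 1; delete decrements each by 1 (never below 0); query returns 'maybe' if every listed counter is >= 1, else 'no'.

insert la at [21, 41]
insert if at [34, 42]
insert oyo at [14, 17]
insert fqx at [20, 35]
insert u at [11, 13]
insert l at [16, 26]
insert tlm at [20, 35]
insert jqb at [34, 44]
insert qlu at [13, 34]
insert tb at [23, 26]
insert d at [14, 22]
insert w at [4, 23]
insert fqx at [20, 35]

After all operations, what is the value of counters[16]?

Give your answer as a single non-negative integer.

Answer: 1

Derivation:
Step 1: insert la at [21, 41] -> counters=[0,0,0,0,0,0,0,0,0,0,0,0,0,0,0,0,0,0,0,0,0,1,0,0,0,0,0,0,0,0,0,0,0,0,0,0,0,0,0,0,0,1,0,0,0]
Step 2: insert if at [34, 42] -> counters=[0,0,0,0,0,0,0,0,0,0,0,0,0,0,0,0,0,0,0,0,0,1,0,0,0,0,0,0,0,0,0,0,0,0,1,0,0,0,0,0,0,1,1,0,0]
Step 3: insert oyo at [14, 17] -> counters=[0,0,0,0,0,0,0,0,0,0,0,0,0,0,1,0,0,1,0,0,0,1,0,0,0,0,0,0,0,0,0,0,0,0,1,0,0,0,0,0,0,1,1,0,0]
Step 4: insert fqx at [20, 35] -> counters=[0,0,0,0,0,0,0,0,0,0,0,0,0,0,1,0,0,1,0,0,1,1,0,0,0,0,0,0,0,0,0,0,0,0,1,1,0,0,0,0,0,1,1,0,0]
Step 5: insert u at [11, 13] -> counters=[0,0,0,0,0,0,0,0,0,0,0,1,0,1,1,0,0,1,0,0,1,1,0,0,0,0,0,0,0,0,0,0,0,0,1,1,0,0,0,0,0,1,1,0,0]
Step 6: insert l at [16, 26] -> counters=[0,0,0,0,0,0,0,0,0,0,0,1,0,1,1,0,1,1,0,0,1,1,0,0,0,0,1,0,0,0,0,0,0,0,1,1,0,0,0,0,0,1,1,0,0]
Step 7: insert tlm at [20, 35] -> counters=[0,0,0,0,0,0,0,0,0,0,0,1,0,1,1,0,1,1,0,0,2,1,0,0,0,0,1,0,0,0,0,0,0,0,1,2,0,0,0,0,0,1,1,0,0]
Step 8: insert jqb at [34, 44] -> counters=[0,0,0,0,0,0,0,0,0,0,0,1,0,1,1,0,1,1,0,0,2,1,0,0,0,0,1,0,0,0,0,0,0,0,2,2,0,0,0,0,0,1,1,0,1]
Step 9: insert qlu at [13, 34] -> counters=[0,0,0,0,0,0,0,0,0,0,0,1,0,2,1,0,1,1,0,0,2,1,0,0,0,0,1,0,0,0,0,0,0,0,3,2,0,0,0,0,0,1,1,0,1]
Step 10: insert tb at [23, 26] -> counters=[0,0,0,0,0,0,0,0,0,0,0,1,0,2,1,0,1,1,0,0,2,1,0,1,0,0,2,0,0,0,0,0,0,0,3,2,0,0,0,0,0,1,1,0,1]
Step 11: insert d at [14, 22] -> counters=[0,0,0,0,0,0,0,0,0,0,0,1,0,2,2,0,1,1,0,0,2,1,1,1,0,0,2,0,0,0,0,0,0,0,3,2,0,0,0,0,0,1,1,0,1]
Step 12: insert w at [4, 23] -> counters=[0,0,0,0,1,0,0,0,0,0,0,1,0,2,2,0,1,1,0,0,2,1,1,2,0,0,2,0,0,0,0,0,0,0,3,2,0,0,0,0,0,1,1,0,1]
Step 13: insert fqx at [20, 35] -> counters=[0,0,0,0,1,0,0,0,0,0,0,1,0,2,2,0,1,1,0,0,3,1,1,2,0,0,2,0,0,0,0,0,0,0,3,3,0,0,0,0,0,1,1,0,1]
Final counters=[0,0,0,0,1,0,0,0,0,0,0,1,0,2,2,0,1,1,0,0,3,1,1,2,0,0,2,0,0,0,0,0,0,0,3,3,0,0,0,0,0,1,1,0,1] -> counters[16]=1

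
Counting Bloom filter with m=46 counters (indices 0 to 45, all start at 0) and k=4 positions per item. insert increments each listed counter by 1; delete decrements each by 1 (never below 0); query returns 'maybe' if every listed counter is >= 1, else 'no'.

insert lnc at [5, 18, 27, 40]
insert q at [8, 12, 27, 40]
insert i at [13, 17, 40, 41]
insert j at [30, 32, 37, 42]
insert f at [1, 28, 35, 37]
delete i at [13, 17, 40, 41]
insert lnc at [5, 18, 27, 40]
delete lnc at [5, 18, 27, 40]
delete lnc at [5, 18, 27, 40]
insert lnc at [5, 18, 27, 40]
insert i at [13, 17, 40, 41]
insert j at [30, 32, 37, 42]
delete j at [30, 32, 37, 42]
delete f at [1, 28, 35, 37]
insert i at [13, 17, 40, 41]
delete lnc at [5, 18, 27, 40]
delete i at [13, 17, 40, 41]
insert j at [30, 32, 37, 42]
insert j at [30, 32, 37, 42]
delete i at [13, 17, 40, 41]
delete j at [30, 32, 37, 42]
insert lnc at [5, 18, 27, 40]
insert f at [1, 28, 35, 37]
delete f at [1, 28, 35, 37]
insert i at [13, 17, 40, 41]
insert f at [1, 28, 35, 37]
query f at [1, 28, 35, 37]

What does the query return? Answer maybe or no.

Step 1: insert lnc at [5, 18, 27, 40] -> counters=[0,0,0,0,0,1,0,0,0,0,0,0,0,0,0,0,0,0,1,0,0,0,0,0,0,0,0,1,0,0,0,0,0,0,0,0,0,0,0,0,1,0,0,0,0,0]
Step 2: insert q at [8, 12, 27, 40] -> counters=[0,0,0,0,0,1,0,0,1,0,0,0,1,0,0,0,0,0,1,0,0,0,0,0,0,0,0,2,0,0,0,0,0,0,0,0,0,0,0,0,2,0,0,0,0,0]
Step 3: insert i at [13, 17, 40, 41] -> counters=[0,0,0,0,0,1,0,0,1,0,0,0,1,1,0,0,0,1,1,0,0,0,0,0,0,0,0,2,0,0,0,0,0,0,0,0,0,0,0,0,3,1,0,0,0,0]
Step 4: insert j at [30, 32, 37, 42] -> counters=[0,0,0,0,0,1,0,0,1,0,0,0,1,1,0,0,0,1,1,0,0,0,0,0,0,0,0,2,0,0,1,0,1,0,0,0,0,1,0,0,3,1,1,0,0,0]
Step 5: insert f at [1, 28, 35, 37] -> counters=[0,1,0,0,0,1,0,0,1,0,0,0,1,1,0,0,0,1,1,0,0,0,0,0,0,0,0,2,1,0,1,0,1,0,0,1,0,2,0,0,3,1,1,0,0,0]
Step 6: delete i at [13, 17, 40, 41] -> counters=[0,1,0,0,0,1,0,0,1,0,0,0,1,0,0,0,0,0,1,0,0,0,0,0,0,0,0,2,1,0,1,0,1,0,0,1,0,2,0,0,2,0,1,0,0,0]
Step 7: insert lnc at [5, 18, 27, 40] -> counters=[0,1,0,0,0,2,0,0,1,0,0,0,1,0,0,0,0,0,2,0,0,0,0,0,0,0,0,3,1,0,1,0,1,0,0,1,0,2,0,0,3,0,1,0,0,0]
Step 8: delete lnc at [5, 18, 27, 40] -> counters=[0,1,0,0,0,1,0,0,1,0,0,0,1,0,0,0,0,0,1,0,0,0,0,0,0,0,0,2,1,0,1,0,1,0,0,1,0,2,0,0,2,0,1,0,0,0]
Step 9: delete lnc at [5, 18, 27, 40] -> counters=[0,1,0,0,0,0,0,0,1,0,0,0,1,0,0,0,0,0,0,0,0,0,0,0,0,0,0,1,1,0,1,0,1,0,0,1,0,2,0,0,1,0,1,0,0,0]
Step 10: insert lnc at [5, 18, 27, 40] -> counters=[0,1,0,0,0,1,0,0,1,0,0,0,1,0,0,0,0,0,1,0,0,0,0,0,0,0,0,2,1,0,1,0,1,0,0,1,0,2,0,0,2,0,1,0,0,0]
Step 11: insert i at [13, 17, 40, 41] -> counters=[0,1,0,0,0,1,0,0,1,0,0,0,1,1,0,0,0,1,1,0,0,0,0,0,0,0,0,2,1,0,1,0,1,0,0,1,0,2,0,0,3,1,1,0,0,0]
Step 12: insert j at [30, 32, 37, 42] -> counters=[0,1,0,0,0,1,0,0,1,0,0,0,1,1,0,0,0,1,1,0,0,0,0,0,0,0,0,2,1,0,2,0,2,0,0,1,0,3,0,0,3,1,2,0,0,0]
Step 13: delete j at [30, 32, 37, 42] -> counters=[0,1,0,0,0,1,0,0,1,0,0,0,1,1,0,0,0,1,1,0,0,0,0,0,0,0,0,2,1,0,1,0,1,0,0,1,0,2,0,0,3,1,1,0,0,0]
Step 14: delete f at [1, 28, 35, 37] -> counters=[0,0,0,0,0,1,0,0,1,0,0,0,1,1,0,0,0,1,1,0,0,0,0,0,0,0,0,2,0,0,1,0,1,0,0,0,0,1,0,0,3,1,1,0,0,0]
Step 15: insert i at [13, 17, 40, 41] -> counters=[0,0,0,0,0,1,0,0,1,0,0,0,1,2,0,0,0,2,1,0,0,0,0,0,0,0,0,2,0,0,1,0,1,0,0,0,0,1,0,0,4,2,1,0,0,0]
Step 16: delete lnc at [5, 18, 27, 40] -> counters=[0,0,0,0,0,0,0,0,1,0,0,0,1,2,0,0,0,2,0,0,0,0,0,0,0,0,0,1,0,0,1,0,1,0,0,0,0,1,0,0,3,2,1,0,0,0]
Step 17: delete i at [13, 17, 40, 41] -> counters=[0,0,0,0,0,0,0,0,1,0,0,0,1,1,0,0,0,1,0,0,0,0,0,0,0,0,0,1,0,0,1,0,1,0,0,0,0,1,0,0,2,1,1,0,0,0]
Step 18: insert j at [30, 32, 37, 42] -> counters=[0,0,0,0,0,0,0,0,1,0,0,0,1,1,0,0,0,1,0,0,0,0,0,0,0,0,0,1,0,0,2,0,2,0,0,0,0,2,0,0,2,1,2,0,0,0]
Step 19: insert j at [30, 32, 37, 42] -> counters=[0,0,0,0,0,0,0,0,1,0,0,0,1,1,0,0,0,1,0,0,0,0,0,0,0,0,0,1,0,0,3,0,3,0,0,0,0,3,0,0,2,1,3,0,0,0]
Step 20: delete i at [13, 17, 40, 41] -> counters=[0,0,0,0,0,0,0,0,1,0,0,0,1,0,0,0,0,0,0,0,0,0,0,0,0,0,0,1,0,0,3,0,3,0,0,0,0,3,0,0,1,0,3,0,0,0]
Step 21: delete j at [30, 32, 37, 42] -> counters=[0,0,0,0,0,0,0,0,1,0,0,0,1,0,0,0,0,0,0,0,0,0,0,0,0,0,0,1,0,0,2,0,2,0,0,0,0,2,0,0,1,0,2,0,0,0]
Step 22: insert lnc at [5, 18, 27, 40] -> counters=[0,0,0,0,0,1,0,0,1,0,0,0,1,0,0,0,0,0,1,0,0,0,0,0,0,0,0,2,0,0,2,0,2,0,0,0,0,2,0,0,2,0,2,0,0,0]
Step 23: insert f at [1, 28, 35, 37] -> counters=[0,1,0,0,0,1,0,0,1,0,0,0,1,0,0,0,0,0,1,0,0,0,0,0,0,0,0,2,1,0,2,0,2,0,0,1,0,3,0,0,2,0,2,0,0,0]
Step 24: delete f at [1, 28, 35, 37] -> counters=[0,0,0,0,0,1,0,0,1,0,0,0,1,0,0,0,0,0,1,0,0,0,0,0,0,0,0,2,0,0,2,0,2,0,0,0,0,2,0,0,2,0,2,0,0,0]
Step 25: insert i at [13, 17, 40, 41] -> counters=[0,0,0,0,0,1,0,0,1,0,0,0,1,1,0,0,0,1,1,0,0,0,0,0,0,0,0,2,0,0,2,0,2,0,0,0,0,2,0,0,3,1,2,0,0,0]
Step 26: insert f at [1, 28, 35, 37] -> counters=[0,1,0,0,0,1,0,0,1,0,0,0,1,1,0,0,0,1,1,0,0,0,0,0,0,0,0,2,1,0,2,0,2,0,0,1,0,3,0,0,3,1,2,0,0,0]
Query f: check counters[1]=1 counters[28]=1 counters[35]=1 counters[37]=3 -> maybe

Answer: maybe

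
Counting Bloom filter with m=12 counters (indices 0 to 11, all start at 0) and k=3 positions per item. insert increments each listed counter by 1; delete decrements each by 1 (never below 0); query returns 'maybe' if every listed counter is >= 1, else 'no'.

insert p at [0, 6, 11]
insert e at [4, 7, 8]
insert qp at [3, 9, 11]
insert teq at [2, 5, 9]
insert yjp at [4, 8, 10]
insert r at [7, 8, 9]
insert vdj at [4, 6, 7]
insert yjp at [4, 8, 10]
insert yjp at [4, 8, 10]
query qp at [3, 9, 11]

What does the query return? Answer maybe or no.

Answer: maybe

Derivation:
Step 1: insert p at [0, 6, 11] -> counters=[1,0,0,0,0,0,1,0,0,0,0,1]
Step 2: insert e at [4, 7, 8] -> counters=[1,0,0,0,1,0,1,1,1,0,0,1]
Step 3: insert qp at [3, 9, 11] -> counters=[1,0,0,1,1,0,1,1,1,1,0,2]
Step 4: insert teq at [2, 5, 9] -> counters=[1,0,1,1,1,1,1,1,1,2,0,2]
Step 5: insert yjp at [4, 8, 10] -> counters=[1,0,1,1,2,1,1,1,2,2,1,2]
Step 6: insert r at [7, 8, 9] -> counters=[1,0,1,1,2,1,1,2,3,3,1,2]
Step 7: insert vdj at [4, 6, 7] -> counters=[1,0,1,1,3,1,2,3,3,3,1,2]
Step 8: insert yjp at [4, 8, 10] -> counters=[1,0,1,1,4,1,2,3,4,3,2,2]
Step 9: insert yjp at [4, 8, 10] -> counters=[1,0,1,1,5,1,2,3,5,3,3,2]
Query qp: check counters[3]=1 counters[9]=3 counters[11]=2 -> maybe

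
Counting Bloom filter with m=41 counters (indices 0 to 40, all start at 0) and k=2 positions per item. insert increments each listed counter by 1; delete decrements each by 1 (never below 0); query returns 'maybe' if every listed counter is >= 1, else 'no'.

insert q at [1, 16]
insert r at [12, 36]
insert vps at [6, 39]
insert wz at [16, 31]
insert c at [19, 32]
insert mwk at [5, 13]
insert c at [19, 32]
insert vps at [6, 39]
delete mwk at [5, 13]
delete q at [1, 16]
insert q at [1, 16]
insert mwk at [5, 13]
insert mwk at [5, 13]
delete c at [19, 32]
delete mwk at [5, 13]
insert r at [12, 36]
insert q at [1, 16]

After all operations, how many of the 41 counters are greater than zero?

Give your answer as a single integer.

Answer: 11

Derivation:
Step 1: insert q at [1, 16] -> counters=[0,1,0,0,0,0,0,0,0,0,0,0,0,0,0,0,1,0,0,0,0,0,0,0,0,0,0,0,0,0,0,0,0,0,0,0,0,0,0,0,0]
Step 2: insert r at [12, 36] -> counters=[0,1,0,0,0,0,0,0,0,0,0,0,1,0,0,0,1,0,0,0,0,0,0,0,0,0,0,0,0,0,0,0,0,0,0,0,1,0,0,0,0]
Step 3: insert vps at [6, 39] -> counters=[0,1,0,0,0,0,1,0,0,0,0,0,1,0,0,0,1,0,0,0,0,0,0,0,0,0,0,0,0,0,0,0,0,0,0,0,1,0,0,1,0]
Step 4: insert wz at [16, 31] -> counters=[0,1,0,0,0,0,1,0,0,0,0,0,1,0,0,0,2,0,0,0,0,0,0,0,0,0,0,0,0,0,0,1,0,0,0,0,1,0,0,1,0]
Step 5: insert c at [19, 32] -> counters=[0,1,0,0,0,0,1,0,0,0,0,0,1,0,0,0,2,0,0,1,0,0,0,0,0,0,0,0,0,0,0,1,1,0,0,0,1,0,0,1,0]
Step 6: insert mwk at [5, 13] -> counters=[0,1,0,0,0,1,1,0,0,0,0,0,1,1,0,0,2,0,0,1,0,0,0,0,0,0,0,0,0,0,0,1,1,0,0,0,1,0,0,1,0]
Step 7: insert c at [19, 32] -> counters=[0,1,0,0,0,1,1,0,0,0,0,0,1,1,0,0,2,0,0,2,0,0,0,0,0,0,0,0,0,0,0,1,2,0,0,0,1,0,0,1,0]
Step 8: insert vps at [6, 39] -> counters=[0,1,0,0,0,1,2,0,0,0,0,0,1,1,0,0,2,0,0,2,0,0,0,0,0,0,0,0,0,0,0,1,2,0,0,0,1,0,0,2,0]
Step 9: delete mwk at [5, 13] -> counters=[0,1,0,0,0,0,2,0,0,0,0,0,1,0,0,0,2,0,0,2,0,0,0,0,0,0,0,0,0,0,0,1,2,0,0,0,1,0,0,2,0]
Step 10: delete q at [1, 16] -> counters=[0,0,0,0,0,0,2,0,0,0,0,0,1,0,0,0,1,0,0,2,0,0,0,0,0,0,0,0,0,0,0,1,2,0,0,0,1,0,0,2,0]
Step 11: insert q at [1, 16] -> counters=[0,1,0,0,0,0,2,0,0,0,0,0,1,0,0,0,2,0,0,2,0,0,0,0,0,0,0,0,0,0,0,1,2,0,0,0,1,0,0,2,0]
Step 12: insert mwk at [5, 13] -> counters=[0,1,0,0,0,1,2,0,0,0,0,0,1,1,0,0,2,0,0,2,0,0,0,0,0,0,0,0,0,0,0,1,2,0,0,0,1,0,0,2,0]
Step 13: insert mwk at [5, 13] -> counters=[0,1,0,0,0,2,2,0,0,0,0,0,1,2,0,0,2,0,0,2,0,0,0,0,0,0,0,0,0,0,0,1,2,0,0,0,1,0,0,2,0]
Step 14: delete c at [19, 32] -> counters=[0,1,0,0,0,2,2,0,0,0,0,0,1,2,0,0,2,0,0,1,0,0,0,0,0,0,0,0,0,0,0,1,1,0,0,0,1,0,0,2,0]
Step 15: delete mwk at [5, 13] -> counters=[0,1,0,0,0,1,2,0,0,0,0,0,1,1,0,0,2,0,0,1,0,0,0,0,0,0,0,0,0,0,0,1,1,0,0,0,1,0,0,2,0]
Step 16: insert r at [12, 36] -> counters=[0,1,0,0,0,1,2,0,0,0,0,0,2,1,0,0,2,0,0,1,0,0,0,0,0,0,0,0,0,0,0,1,1,0,0,0,2,0,0,2,0]
Step 17: insert q at [1, 16] -> counters=[0,2,0,0,0,1,2,0,0,0,0,0,2,1,0,0,3,0,0,1,0,0,0,0,0,0,0,0,0,0,0,1,1,0,0,0,2,0,0,2,0]
Final counters=[0,2,0,0,0,1,2,0,0,0,0,0,2,1,0,0,3,0,0,1,0,0,0,0,0,0,0,0,0,0,0,1,1,0,0,0,2,0,0,2,0] -> 11 nonzero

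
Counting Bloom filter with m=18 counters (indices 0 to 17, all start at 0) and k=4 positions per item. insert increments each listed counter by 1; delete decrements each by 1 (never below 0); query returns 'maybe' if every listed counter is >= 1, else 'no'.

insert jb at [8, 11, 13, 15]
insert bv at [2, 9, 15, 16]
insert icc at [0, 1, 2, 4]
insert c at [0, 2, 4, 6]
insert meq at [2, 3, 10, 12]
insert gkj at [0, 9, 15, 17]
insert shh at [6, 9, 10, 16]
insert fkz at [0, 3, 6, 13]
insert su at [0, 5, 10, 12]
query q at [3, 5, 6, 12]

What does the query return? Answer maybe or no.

Answer: maybe

Derivation:
Step 1: insert jb at [8, 11, 13, 15] -> counters=[0,0,0,0,0,0,0,0,1,0,0,1,0,1,0,1,0,0]
Step 2: insert bv at [2, 9, 15, 16] -> counters=[0,0,1,0,0,0,0,0,1,1,0,1,0,1,0,2,1,0]
Step 3: insert icc at [0, 1, 2, 4] -> counters=[1,1,2,0,1,0,0,0,1,1,0,1,0,1,0,2,1,0]
Step 4: insert c at [0, 2, 4, 6] -> counters=[2,1,3,0,2,0,1,0,1,1,0,1,0,1,0,2,1,0]
Step 5: insert meq at [2, 3, 10, 12] -> counters=[2,1,4,1,2,0,1,0,1,1,1,1,1,1,0,2,1,0]
Step 6: insert gkj at [0, 9, 15, 17] -> counters=[3,1,4,1,2,0,1,0,1,2,1,1,1,1,0,3,1,1]
Step 7: insert shh at [6, 9, 10, 16] -> counters=[3,1,4,1,2,0,2,0,1,3,2,1,1,1,0,3,2,1]
Step 8: insert fkz at [0, 3, 6, 13] -> counters=[4,1,4,2,2,0,3,0,1,3,2,1,1,2,0,3,2,1]
Step 9: insert su at [0, 5, 10, 12] -> counters=[5,1,4,2,2,1,3,0,1,3,3,1,2,2,0,3,2,1]
Query q: check counters[3]=2 counters[5]=1 counters[6]=3 counters[12]=2 -> maybe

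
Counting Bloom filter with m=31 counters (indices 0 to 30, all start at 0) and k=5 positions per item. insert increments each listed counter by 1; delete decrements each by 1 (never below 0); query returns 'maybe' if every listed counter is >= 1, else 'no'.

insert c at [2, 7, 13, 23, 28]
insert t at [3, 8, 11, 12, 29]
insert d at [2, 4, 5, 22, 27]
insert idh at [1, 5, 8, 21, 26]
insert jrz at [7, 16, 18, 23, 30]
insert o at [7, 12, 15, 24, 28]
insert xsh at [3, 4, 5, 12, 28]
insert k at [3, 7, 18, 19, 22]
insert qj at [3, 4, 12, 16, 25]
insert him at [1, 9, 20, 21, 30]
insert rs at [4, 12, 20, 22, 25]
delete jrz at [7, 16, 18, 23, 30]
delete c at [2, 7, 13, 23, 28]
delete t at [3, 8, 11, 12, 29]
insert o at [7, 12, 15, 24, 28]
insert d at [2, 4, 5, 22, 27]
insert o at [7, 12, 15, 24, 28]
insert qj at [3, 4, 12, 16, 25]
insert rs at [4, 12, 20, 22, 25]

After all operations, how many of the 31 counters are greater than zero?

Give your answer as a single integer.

Step 1: insert c at [2, 7, 13, 23, 28] -> counters=[0,0,1,0,0,0,0,1,0,0,0,0,0,1,0,0,0,0,0,0,0,0,0,1,0,0,0,0,1,0,0]
Step 2: insert t at [3, 8, 11, 12, 29] -> counters=[0,0,1,1,0,0,0,1,1,0,0,1,1,1,0,0,0,0,0,0,0,0,0,1,0,0,0,0,1,1,0]
Step 3: insert d at [2, 4, 5, 22, 27] -> counters=[0,0,2,1,1,1,0,1,1,0,0,1,1,1,0,0,0,0,0,0,0,0,1,1,0,0,0,1,1,1,0]
Step 4: insert idh at [1, 5, 8, 21, 26] -> counters=[0,1,2,1,1,2,0,1,2,0,0,1,1,1,0,0,0,0,0,0,0,1,1,1,0,0,1,1,1,1,0]
Step 5: insert jrz at [7, 16, 18, 23, 30] -> counters=[0,1,2,1,1,2,0,2,2,0,0,1,1,1,0,0,1,0,1,0,0,1,1,2,0,0,1,1,1,1,1]
Step 6: insert o at [7, 12, 15, 24, 28] -> counters=[0,1,2,1,1,2,0,3,2,0,0,1,2,1,0,1,1,0,1,0,0,1,1,2,1,0,1,1,2,1,1]
Step 7: insert xsh at [3, 4, 5, 12, 28] -> counters=[0,1,2,2,2,3,0,3,2,0,0,1,3,1,0,1,1,0,1,0,0,1,1,2,1,0,1,1,3,1,1]
Step 8: insert k at [3, 7, 18, 19, 22] -> counters=[0,1,2,3,2,3,0,4,2,0,0,1,3,1,0,1,1,0,2,1,0,1,2,2,1,0,1,1,3,1,1]
Step 9: insert qj at [3, 4, 12, 16, 25] -> counters=[0,1,2,4,3,3,0,4,2,0,0,1,4,1,0,1,2,0,2,1,0,1,2,2,1,1,1,1,3,1,1]
Step 10: insert him at [1, 9, 20, 21, 30] -> counters=[0,2,2,4,3,3,0,4,2,1,0,1,4,1,0,1,2,0,2,1,1,2,2,2,1,1,1,1,3,1,2]
Step 11: insert rs at [4, 12, 20, 22, 25] -> counters=[0,2,2,4,4,3,0,4,2,1,0,1,5,1,0,1,2,0,2,1,2,2,3,2,1,2,1,1,3,1,2]
Step 12: delete jrz at [7, 16, 18, 23, 30] -> counters=[0,2,2,4,4,3,0,3,2,1,0,1,5,1,0,1,1,0,1,1,2,2,3,1,1,2,1,1,3,1,1]
Step 13: delete c at [2, 7, 13, 23, 28] -> counters=[0,2,1,4,4,3,0,2,2,1,0,1,5,0,0,1,1,0,1,1,2,2,3,0,1,2,1,1,2,1,1]
Step 14: delete t at [3, 8, 11, 12, 29] -> counters=[0,2,1,3,4,3,0,2,1,1,0,0,4,0,0,1,1,0,1,1,2,2,3,0,1,2,1,1,2,0,1]
Step 15: insert o at [7, 12, 15, 24, 28] -> counters=[0,2,1,3,4,3,0,3,1,1,0,0,5,0,0,2,1,0,1,1,2,2,3,0,2,2,1,1,3,0,1]
Step 16: insert d at [2, 4, 5, 22, 27] -> counters=[0,2,2,3,5,4,0,3,1,1,0,0,5,0,0,2,1,0,1,1,2,2,4,0,2,2,1,2,3,0,1]
Step 17: insert o at [7, 12, 15, 24, 28] -> counters=[0,2,2,3,5,4,0,4,1,1,0,0,6,0,0,3,1,0,1,1,2,2,4,0,3,2,1,2,4,0,1]
Step 18: insert qj at [3, 4, 12, 16, 25] -> counters=[0,2,2,4,6,4,0,4,1,1,0,0,7,0,0,3,2,0,1,1,2,2,4,0,3,3,1,2,4,0,1]
Step 19: insert rs at [4, 12, 20, 22, 25] -> counters=[0,2,2,4,7,4,0,4,1,1,0,0,8,0,0,3,2,0,1,1,3,2,5,0,3,4,1,2,4,0,1]
Final counters=[0,2,2,4,7,4,0,4,1,1,0,0,8,0,0,3,2,0,1,1,3,2,5,0,3,4,1,2,4,0,1] -> 22 nonzero

Answer: 22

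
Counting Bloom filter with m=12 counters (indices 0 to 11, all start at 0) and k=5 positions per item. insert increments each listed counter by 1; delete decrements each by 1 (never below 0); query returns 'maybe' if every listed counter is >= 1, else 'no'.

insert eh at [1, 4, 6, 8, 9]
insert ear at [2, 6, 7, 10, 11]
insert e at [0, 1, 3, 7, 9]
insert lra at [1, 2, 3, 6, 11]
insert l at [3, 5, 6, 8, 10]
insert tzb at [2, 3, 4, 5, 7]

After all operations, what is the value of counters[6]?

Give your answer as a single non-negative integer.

Answer: 4

Derivation:
Step 1: insert eh at [1, 4, 6, 8, 9] -> counters=[0,1,0,0,1,0,1,0,1,1,0,0]
Step 2: insert ear at [2, 6, 7, 10, 11] -> counters=[0,1,1,0,1,0,2,1,1,1,1,1]
Step 3: insert e at [0, 1, 3, 7, 9] -> counters=[1,2,1,1,1,0,2,2,1,2,1,1]
Step 4: insert lra at [1, 2, 3, 6, 11] -> counters=[1,3,2,2,1,0,3,2,1,2,1,2]
Step 5: insert l at [3, 5, 6, 8, 10] -> counters=[1,3,2,3,1,1,4,2,2,2,2,2]
Step 6: insert tzb at [2, 3, 4, 5, 7] -> counters=[1,3,3,4,2,2,4,3,2,2,2,2]
Final counters=[1,3,3,4,2,2,4,3,2,2,2,2] -> counters[6]=4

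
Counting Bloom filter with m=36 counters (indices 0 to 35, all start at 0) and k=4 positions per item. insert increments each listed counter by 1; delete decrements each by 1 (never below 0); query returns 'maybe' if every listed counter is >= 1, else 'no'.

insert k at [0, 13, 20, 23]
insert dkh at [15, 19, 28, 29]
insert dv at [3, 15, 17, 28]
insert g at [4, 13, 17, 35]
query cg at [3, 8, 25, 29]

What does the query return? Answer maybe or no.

Answer: no

Derivation:
Step 1: insert k at [0, 13, 20, 23] -> counters=[1,0,0,0,0,0,0,0,0,0,0,0,0,1,0,0,0,0,0,0,1,0,0,1,0,0,0,0,0,0,0,0,0,0,0,0]
Step 2: insert dkh at [15, 19, 28, 29] -> counters=[1,0,0,0,0,0,0,0,0,0,0,0,0,1,0,1,0,0,0,1,1,0,0,1,0,0,0,0,1,1,0,0,0,0,0,0]
Step 3: insert dv at [3, 15, 17, 28] -> counters=[1,0,0,1,0,0,0,0,0,0,0,0,0,1,0,2,0,1,0,1,1,0,0,1,0,0,0,0,2,1,0,0,0,0,0,0]
Step 4: insert g at [4, 13, 17, 35] -> counters=[1,0,0,1,1,0,0,0,0,0,0,0,0,2,0,2,0,2,0,1,1,0,0,1,0,0,0,0,2,1,0,0,0,0,0,1]
Query cg: check counters[3]=1 counters[8]=0 counters[25]=0 counters[29]=1 -> no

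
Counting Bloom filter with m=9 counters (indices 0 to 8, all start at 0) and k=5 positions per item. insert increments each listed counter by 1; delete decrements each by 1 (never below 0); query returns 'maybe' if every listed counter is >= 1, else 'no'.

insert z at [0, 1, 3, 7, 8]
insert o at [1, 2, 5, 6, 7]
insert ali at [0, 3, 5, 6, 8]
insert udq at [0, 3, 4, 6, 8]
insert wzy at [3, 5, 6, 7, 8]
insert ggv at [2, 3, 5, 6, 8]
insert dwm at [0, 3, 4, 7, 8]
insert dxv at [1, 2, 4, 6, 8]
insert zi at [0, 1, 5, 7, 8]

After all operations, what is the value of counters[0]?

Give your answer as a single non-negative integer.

Step 1: insert z at [0, 1, 3, 7, 8] -> counters=[1,1,0,1,0,0,0,1,1]
Step 2: insert o at [1, 2, 5, 6, 7] -> counters=[1,2,1,1,0,1,1,2,1]
Step 3: insert ali at [0, 3, 5, 6, 8] -> counters=[2,2,1,2,0,2,2,2,2]
Step 4: insert udq at [0, 3, 4, 6, 8] -> counters=[3,2,1,3,1,2,3,2,3]
Step 5: insert wzy at [3, 5, 6, 7, 8] -> counters=[3,2,1,4,1,3,4,3,4]
Step 6: insert ggv at [2, 3, 5, 6, 8] -> counters=[3,2,2,5,1,4,5,3,5]
Step 7: insert dwm at [0, 3, 4, 7, 8] -> counters=[4,2,2,6,2,4,5,4,6]
Step 8: insert dxv at [1, 2, 4, 6, 8] -> counters=[4,3,3,6,3,4,6,4,7]
Step 9: insert zi at [0, 1, 5, 7, 8] -> counters=[5,4,3,6,3,5,6,5,8]
Final counters=[5,4,3,6,3,5,6,5,8] -> counters[0]=5

Answer: 5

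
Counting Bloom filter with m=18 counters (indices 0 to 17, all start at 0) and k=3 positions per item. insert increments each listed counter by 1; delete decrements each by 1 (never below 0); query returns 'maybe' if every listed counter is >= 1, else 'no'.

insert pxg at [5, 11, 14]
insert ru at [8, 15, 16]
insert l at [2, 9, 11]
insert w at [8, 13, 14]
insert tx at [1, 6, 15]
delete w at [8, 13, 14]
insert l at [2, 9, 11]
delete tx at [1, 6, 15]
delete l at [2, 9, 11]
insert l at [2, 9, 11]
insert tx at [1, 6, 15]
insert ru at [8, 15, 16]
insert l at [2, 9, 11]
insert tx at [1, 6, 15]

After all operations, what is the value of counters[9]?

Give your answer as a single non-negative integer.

Step 1: insert pxg at [5, 11, 14] -> counters=[0,0,0,0,0,1,0,0,0,0,0,1,0,0,1,0,0,0]
Step 2: insert ru at [8, 15, 16] -> counters=[0,0,0,0,0,1,0,0,1,0,0,1,0,0,1,1,1,0]
Step 3: insert l at [2, 9, 11] -> counters=[0,0,1,0,0,1,0,0,1,1,0,2,0,0,1,1,1,0]
Step 4: insert w at [8, 13, 14] -> counters=[0,0,1,0,0,1,0,0,2,1,0,2,0,1,2,1,1,0]
Step 5: insert tx at [1, 6, 15] -> counters=[0,1,1,0,0,1,1,0,2,1,0,2,0,1,2,2,1,0]
Step 6: delete w at [8, 13, 14] -> counters=[0,1,1,0,0,1,1,0,1,1,0,2,0,0,1,2,1,0]
Step 7: insert l at [2, 9, 11] -> counters=[0,1,2,0,0,1,1,0,1,2,0,3,0,0,1,2,1,0]
Step 8: delete tx at [1, 6, 15] -> counters=[0,0,2,0,0,1,0,0,1,2,0,3,0,0,1,1,1,0]
Step 9: delete l at [2, 9, 11] -> counters=[0,0,1,0,0,1,0,0,1,1,0,2,0,0,1,1,1,0]
Step 10: insert l at [2, 9, 11] -> counters=[0,0,2,0,0,1,0,0,1,2,0,3,0,0,1,1,1,0]
Step 11: insert tx at [1, 6, 15] -> counters=[0,1,2,0,0,1,1,0,1,2,0,3,0,0,1,2,1,0]
Step 12: insert ru at [8, 15, 16] -> counters=[0,1,2,0,0,1,1,0,2,2,0,3,0,0,1,3,2,0]
Step 13: insert l at [2, 9, 11] -> counters=[0,1,3,0,0,1,1,0,2,3,0,4,0,0,1,3,2,0]
Step 14: insert tx at [1, 6, 15] -> counters=[0,2,3,0,0,1,2,0,2,3,0,4,0,0,1,4,2,0]
Final counters=[0,2,3,0,0,1,2,0,2,3,0,4,0,0,1,4,2,0] -> counters[9]=3

Answer: 3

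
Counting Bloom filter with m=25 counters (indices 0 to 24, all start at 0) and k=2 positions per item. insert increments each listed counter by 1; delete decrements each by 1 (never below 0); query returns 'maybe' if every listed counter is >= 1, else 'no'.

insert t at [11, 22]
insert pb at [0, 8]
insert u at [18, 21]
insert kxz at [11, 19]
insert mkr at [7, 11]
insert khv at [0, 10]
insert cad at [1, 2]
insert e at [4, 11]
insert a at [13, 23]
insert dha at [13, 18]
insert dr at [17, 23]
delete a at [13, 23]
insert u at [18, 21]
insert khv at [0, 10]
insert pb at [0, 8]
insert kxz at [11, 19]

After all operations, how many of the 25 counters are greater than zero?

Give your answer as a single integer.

Step 1: insert t at [11, 22] -> counters=[0,0,0,0,0,0,0,0,0,0,0,1,0,0,0,0,0,0,0,0,0,0,1,0,0]
Step 2: insert pb at [0, 8] -> counters=[1,0,0,0,0,0,0,0,1,0,0,1,0,0,0,0,0,0,0,0,0,0,1,0,0]
Step 3: insert u at [18, 21] -> counters=[1,0,0,0,0,0,0,0,1,0,0,1,0,0,0,0,0,0,1,0,0,1,1,0,0]
Step 4: insert kxz at [11, 19] -> counters=[1,0,0,0,0,0,0,0,1,0,0,2,0,0,0,0,0,0,1,1,0,1,1,0,0]
Step 5: insert mkr at [7, 11] -> counters=[1,0,0,0,0,0,0,1,1,0,0,3,0,0,0,0,0,0,1,1,0,1,1,0,0]
Step 6: insert khv at [0, 10] -> counters=[2,0,0,0,0,0,0,1,1,0,1,3,0,0,0,0,0,0,1,1,0,1,1,0,0]
Step 7: insert cad at [1, 2] -> counters=[2,1,1,0,0,0,0,1,1,0,1,3,0,0,0,0,0,0,1,1,0,1,1,0,0]
Step 8: insert e at [4, 11] -> counters=[2,1,1,0,1,0,0,1,1,0,1,4,0,0,0,0,0,0,1,1,0,1,1,0,0]
Step 9: insert a at [13, 23] -> counters=[2,1,1,0,1,0,0,1,1,0,1,4,0,1,0,0,0,0,1,1,0,1,1,1,0]
Step 10: insert dha at [13, 18] -> counters=[2,1,1,0,1,0,0,1,1,0,1,4,0,2,0,0,0,0,2,1,0,1,1,1,0]
Step 11: insert dr at [17, 23] -> counters=[2,1,1,0,1,0,0,1,1,0,1,4,0,2,0,0,0,1,2,1,0,1,1,2,0]
Step 12: delete a at [13, 23] -> counters=[2,1,1,0,1,0,0,1,1,0,1,4,0,1,0,0,0,1,2,1,0,1,1,1,0]
Step 13: insert u at [18, 21] -> counters=[2,1,1,0,1,0,0,1,1,0,1,4,0,1,0,0,0,1,3,1,0,2,1,1,0]
Step 14: insert khv at [0, 10] -> counters=[3,1,1,0,1,0,0,1,1,0,2,4,0,1,0,0,0,1,3,1,0,2,1,1,0]
Step 15: insert pb at [0, 8] -> counters=[4,1,1,0,1,0,0,1,2,0,2,4,0,1,0,0,0,1,3,1,0,2,1,1,0]
Step 16: insert kxz at [11, 19] -> counters=[4,1,1,0,1,0,0,1,2,0,2,5,0,1,0,0,0,1,3,2,0,2,1,1,0]
Final counters=[4,1,1,0,1,0,0,1,2,0,2,5,0,1,0,0,0,1,3,2,0,2,1,1,0] -> 15 nonzero

Answer: 15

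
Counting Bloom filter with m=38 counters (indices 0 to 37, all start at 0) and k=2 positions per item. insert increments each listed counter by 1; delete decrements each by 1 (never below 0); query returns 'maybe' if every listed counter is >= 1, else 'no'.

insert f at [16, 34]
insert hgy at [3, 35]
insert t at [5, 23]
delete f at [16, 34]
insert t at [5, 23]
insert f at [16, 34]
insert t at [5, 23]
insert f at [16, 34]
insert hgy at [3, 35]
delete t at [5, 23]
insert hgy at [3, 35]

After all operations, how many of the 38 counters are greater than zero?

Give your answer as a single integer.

Answer: 6

Derivation:
Step 1: insert f at [16, 34] -> counters=[0,0,0,0,0,0,0,0,0,0,0,0,0,0,0,0,1,0,0,0,0,0,0,0,0,0,0,0,0,0,0,0,0,0,1,0,0,0]
Step 2: insert hgy at [3, 35] -> counters=[0,0,0,1,0,0,0,0,0,0,0,0,0,0,0,0,1,0,0,0,0,0,0,0,0,0,0,0,0,0,0,0,0,0,1,1,0,0]
Step 3: insert t at [5, 23] -> counters=[0,0,0,1,0,1,0,0,0,0,0,0,0,0,0,0,1,0,0,0,0,0,0,1,0,0,0,0,0,0,0,0,0,0,1,1,0,0]
Step 4: delete f at [16, 34] -> counters=[0,0,0,1,0,1,0,0,0,0,0,0,0,0,0,0,0,0,0,0,0,0,0,1,0,0,0,0,0,0,0,0,0,0,0,1,0,0]
Step 5: insert t at [5, 23] -> counters=[0,0,0,1,0,2,0,0,0,0,0,0,0,0,0,0,0,0,0,0,0,0,0,2,0,0,0,0,0,0,0,0,0,0,0,1,0,0]
Step 6: insert f at [16, 34] -> counters=[0,0,0,1,0,2,0,0,0,0,0,0,0,0,0,0,1,0,0,0,0,0,0,2,0,0,0,0,0,0,0,0,0,0,1,1,0,0]
Step 7: insert t at [5, 23] -> counters=[0,0,0,1,0,3,0,0,0,0,0,0,0,0,0,0,1,0,0,0,0,0,0,3,0,0,0,0,0,0,0,0,0,0,1,1,0,0]
Step 8: insert f at [16, 34] -> counters=[0,0,0,1,0,3,0,0,0,0,0,0,0,0,0,0,2,0,0,0,0,0,0,3,0,0,0,0,0,0,0,0,0,0,2,1,0,0]
Step 9: insert hgy at [3, 35] -> counters=[0,0,0,2,0,3,0,0,0,0,0,0,0,0,0,0,2,0,0,0,0,0,0,3,0,0,0,0,0,0,0,0,0,0,2,2,0,0]
Step 10: delete t at [5, 23] -> counters=[0,0,0,2,0,2,0,0,0,0,0,0,0,0,0,0,2,0,0,0,0,0,0,2,0,0,0,0,0,0,0,0,0,0,2,2,0,0]
Step 11: insert hgy at [3, 35] -> counters=[0,0,0,3,0,2,0,0,0,0,0,0,0,0,0,0,2,0,0,0,0,0,0,2,0,0,0,0,0,0,0,0,0,0,2,3,0,0]
Final counters=[0,0,0,3,0,2,0,0,0,0,0,0,0,0,0,0,2,0,0,0,0,0,0,2,0,0,0,0,0,0,0,0,0,0,2,3,0,0] -> 6 nonzero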